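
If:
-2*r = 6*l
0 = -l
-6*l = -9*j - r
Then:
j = 0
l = 0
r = 0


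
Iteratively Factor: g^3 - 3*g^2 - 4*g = (g)*(g^2 - 3*g - 4) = g*(g + 1)*(g - 4)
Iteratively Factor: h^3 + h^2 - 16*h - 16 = (h + 4)*(h^2 - 3*h - 4) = (h - 4)*(h + 4)*(h + 1)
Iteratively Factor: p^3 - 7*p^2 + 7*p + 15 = (p - 5)*(p^2 - 2*p - 3) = (p - 5)*(p + 1)*(p - 3)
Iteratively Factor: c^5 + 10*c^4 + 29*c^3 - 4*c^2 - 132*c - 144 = (c + 2)*(c^4 + 8*c^3 + 13*c^2 - 30*c - 72) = (c + 2)*(c + 3)*(c^3 + 5*c^2 - 2*c - 24) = (c + 2)*(c + 3)*(c + 4)*(c^2 + c - 6) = (c + 2)*(c + 3)^2*(c + 4)*(c - 2)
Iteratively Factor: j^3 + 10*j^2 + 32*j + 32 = (j + 2)*(j^2 + 8*j + 16) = (j + 2)*(j + 4)*(j + 4)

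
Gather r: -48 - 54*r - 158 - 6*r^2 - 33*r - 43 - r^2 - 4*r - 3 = -7*r^2 - 91*r - 252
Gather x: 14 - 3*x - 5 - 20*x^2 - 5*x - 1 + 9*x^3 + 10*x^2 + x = 9*x^3 - 10*x^2 - 7*x + 8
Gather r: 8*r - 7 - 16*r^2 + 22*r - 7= -16*r^2 + 30*r - 14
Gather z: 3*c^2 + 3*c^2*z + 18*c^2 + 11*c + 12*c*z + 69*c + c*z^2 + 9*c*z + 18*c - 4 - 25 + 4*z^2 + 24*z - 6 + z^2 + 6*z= 21*c^2 + 98*c + z^2*(c + 5) + z*(3*c^2 + 21*c + 30) - 35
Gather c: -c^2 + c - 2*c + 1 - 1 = -c^2 - c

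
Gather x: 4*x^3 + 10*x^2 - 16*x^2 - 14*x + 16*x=4*x^3 - 6*x^2 + 2*x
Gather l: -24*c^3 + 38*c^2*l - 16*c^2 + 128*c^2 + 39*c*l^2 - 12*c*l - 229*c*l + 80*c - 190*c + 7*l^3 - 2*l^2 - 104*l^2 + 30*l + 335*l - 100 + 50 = -24*c^3 + 112*c^2 - 110*c + 7*l^3 + l^2*(39*c - 106) + l*(38*c^2 - 241*c + 365) - 50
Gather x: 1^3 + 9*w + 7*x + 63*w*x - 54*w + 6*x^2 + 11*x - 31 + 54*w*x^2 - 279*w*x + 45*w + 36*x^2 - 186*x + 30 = x^2*(54*w + 42) + x*(-216*w - 168)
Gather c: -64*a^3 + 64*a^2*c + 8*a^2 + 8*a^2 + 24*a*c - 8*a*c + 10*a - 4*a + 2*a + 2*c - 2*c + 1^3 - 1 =-64*a^3 + 16*a^2 + 8*a + c*(64*a^2 + 16*a)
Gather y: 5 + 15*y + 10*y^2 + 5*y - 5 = 10*y^2 + 20*y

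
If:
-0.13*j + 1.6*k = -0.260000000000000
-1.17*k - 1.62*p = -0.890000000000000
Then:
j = 11.362261669954 - 17.0414201183432*p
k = 0.760683760683761 - 1.38461538461538*p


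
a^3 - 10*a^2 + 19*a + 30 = (a - 6)*(a - 5)*(a + 1)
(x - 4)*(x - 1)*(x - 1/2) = x^3 - 11*x^2/2 + 13*x/2 - 2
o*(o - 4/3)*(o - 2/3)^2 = o^4 - 8*o^3/3 + 20*o^2/9 - 16*o/27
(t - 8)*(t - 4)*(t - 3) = t^3 - 15*t^2 + 68*t - 96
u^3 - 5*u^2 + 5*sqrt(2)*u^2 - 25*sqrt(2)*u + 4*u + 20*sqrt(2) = (u - 4)*(u - 1)*(u + 5*sqrt(2))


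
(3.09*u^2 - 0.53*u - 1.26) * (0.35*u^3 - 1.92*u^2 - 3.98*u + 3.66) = 1.0815*u^5 - 6.1183*u^4 - 11.7216*u^3 + 15.838*u^2 + 3.075*u - 4.6116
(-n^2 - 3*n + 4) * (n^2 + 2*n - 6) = -n^4 - 5*n^3 + 4*n^2 + 26*n - 24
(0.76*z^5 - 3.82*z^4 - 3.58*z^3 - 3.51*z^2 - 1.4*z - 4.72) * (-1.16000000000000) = -0.8816*z^5 + 4.4312*z^4 + 4.1528*z^3 + 4.0716*z^2 + 1.624*z + 5.4752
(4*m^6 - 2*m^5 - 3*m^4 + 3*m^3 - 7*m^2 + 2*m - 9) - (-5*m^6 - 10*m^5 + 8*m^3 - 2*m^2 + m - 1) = 9*m^6 + 8*m^5 - 3*m^4 - 5*m^3 - 5*m^2 + m - 8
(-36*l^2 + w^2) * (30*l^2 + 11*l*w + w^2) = -1080*l^4 - 396*l^3*w - 6*l^2*w^2 + 11*l*w^3 + w^4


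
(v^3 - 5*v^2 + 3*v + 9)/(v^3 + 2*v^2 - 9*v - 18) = (v^2 - 2*v - 3)/(v^2 + 5*v + 6)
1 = 1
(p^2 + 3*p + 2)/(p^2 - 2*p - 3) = (p + 2)/(p - 3)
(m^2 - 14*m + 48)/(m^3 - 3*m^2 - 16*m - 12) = (m - 8)/(m^2 + 3*m + 2)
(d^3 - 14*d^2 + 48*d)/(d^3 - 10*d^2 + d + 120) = d*(d - 6)/(d^2 - 2*d - 15)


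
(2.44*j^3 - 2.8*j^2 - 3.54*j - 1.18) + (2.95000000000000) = 2.44*j^3 - 2.8*j^2 - 3.54*j + 1.77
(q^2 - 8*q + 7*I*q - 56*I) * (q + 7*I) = q^3 - 8*q^2 + 14*I*q^2 - 49*q - 112*I*q + 392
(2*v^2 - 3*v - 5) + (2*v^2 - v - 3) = 4*v^2 - 4*v - 8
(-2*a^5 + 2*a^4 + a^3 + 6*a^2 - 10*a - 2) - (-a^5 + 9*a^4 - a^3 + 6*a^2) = -a^5 - 7*a^4 + 2*a^3 - 10*a - 2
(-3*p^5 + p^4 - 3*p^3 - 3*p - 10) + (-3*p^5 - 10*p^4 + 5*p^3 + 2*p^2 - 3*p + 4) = -6*p^5 - 9*p^4 + 2*p^3 + 2*p^2 - 6*p - 6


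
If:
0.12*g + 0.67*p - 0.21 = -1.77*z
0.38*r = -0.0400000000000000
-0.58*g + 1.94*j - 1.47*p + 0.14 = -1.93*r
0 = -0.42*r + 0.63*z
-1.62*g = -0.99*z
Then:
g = -0.04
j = 0.40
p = 0.51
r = -0.11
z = -0.07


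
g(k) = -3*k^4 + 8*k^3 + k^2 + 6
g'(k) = -12*k^3 + 24*k^2 + 2*k = 2*k*(-6*k^2 + 12*k + 1)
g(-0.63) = 3.92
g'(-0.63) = 11.27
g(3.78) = -160.11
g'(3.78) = -297.64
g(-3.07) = -482.54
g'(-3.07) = 567.27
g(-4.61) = -2111.48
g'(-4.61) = 1676.50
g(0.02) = 6.00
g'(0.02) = 0.05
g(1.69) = 23.00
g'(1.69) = 14.00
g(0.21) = 6.11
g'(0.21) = 1.37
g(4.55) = -505.51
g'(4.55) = -624.40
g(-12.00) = -75882.00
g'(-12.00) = 24168.00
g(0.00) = 6.00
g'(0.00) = 0.00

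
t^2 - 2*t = t*(t - 2)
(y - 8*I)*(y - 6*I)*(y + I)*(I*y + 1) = I*y^4 + 14*y^3 - 47*I*y^2 + 14*y - 48*I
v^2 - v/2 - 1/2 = (v - 1)*(v + 1/2)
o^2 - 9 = (o - 3)*(o + 3)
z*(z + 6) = z^2 + 6*z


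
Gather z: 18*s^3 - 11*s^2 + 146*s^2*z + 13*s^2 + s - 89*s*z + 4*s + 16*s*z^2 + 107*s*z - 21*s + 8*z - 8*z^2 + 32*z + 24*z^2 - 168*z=18*s^3 + 2*s^2 - 16*s + z^2*(16*s + 16) + z*(146*s^2 + 18*s - 128)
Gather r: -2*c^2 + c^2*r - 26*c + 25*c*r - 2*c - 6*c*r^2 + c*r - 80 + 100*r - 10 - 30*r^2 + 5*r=-2*c^2 - 28*c + r^2*(-6*c - 30) + r*(c^2 + 26*c + 105) - 90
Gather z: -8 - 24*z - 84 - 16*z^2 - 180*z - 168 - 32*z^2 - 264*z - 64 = -48*z^2 - 468*z - 324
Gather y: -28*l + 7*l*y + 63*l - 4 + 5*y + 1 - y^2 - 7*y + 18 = 35*l - y^2 + y*(7*l - 2) + 15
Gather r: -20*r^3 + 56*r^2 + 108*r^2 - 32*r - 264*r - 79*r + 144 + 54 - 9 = -20*r^3 + 164*r^2 - 375*r + 189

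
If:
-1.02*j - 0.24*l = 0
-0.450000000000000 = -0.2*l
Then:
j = -0.53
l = 2.25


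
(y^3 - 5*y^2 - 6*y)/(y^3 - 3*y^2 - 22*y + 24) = y*(y + 1)/(y^2 + 3*y - 4)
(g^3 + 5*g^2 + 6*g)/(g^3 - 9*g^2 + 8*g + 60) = g*(g + 3)/(g^2 - 11*g + 30)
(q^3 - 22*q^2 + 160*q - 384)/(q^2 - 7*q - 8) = (q^2 - 14*q + 48)/(q + 1)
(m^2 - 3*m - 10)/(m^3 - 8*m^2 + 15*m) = (m + 2)/(m*(m - 3))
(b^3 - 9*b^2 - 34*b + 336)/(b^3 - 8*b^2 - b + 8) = (b^2 - b - 42)/(b^2 - 1)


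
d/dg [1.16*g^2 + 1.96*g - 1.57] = 2.32*g + 1.96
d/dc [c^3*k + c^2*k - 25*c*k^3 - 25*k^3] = k*(3*c^2 + 2*c - 25*k^2)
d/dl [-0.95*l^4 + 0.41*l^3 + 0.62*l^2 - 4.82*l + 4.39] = -3.8*l^3 + 1.23*l^2 + 1.24*l - 4.82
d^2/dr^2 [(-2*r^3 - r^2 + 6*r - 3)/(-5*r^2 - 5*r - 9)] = 2*(-215*r^3 + 360*r^2 + 1521*r + 291)/(125*r^6 + 375*r^5 + 1050*r^4 + 1475*r^3 + 1890*r^2 + 1215*r + 729)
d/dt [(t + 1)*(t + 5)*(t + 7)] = 3*t^2 + 26*t + 47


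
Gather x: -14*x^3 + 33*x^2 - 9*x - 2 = -14*x^3 + 33*x^2 - 9*x - 2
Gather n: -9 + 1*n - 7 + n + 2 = 2*n - 14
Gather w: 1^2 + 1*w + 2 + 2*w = 3*w + 3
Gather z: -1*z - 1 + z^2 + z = z^2 - 1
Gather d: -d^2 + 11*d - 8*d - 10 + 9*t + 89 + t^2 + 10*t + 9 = -d^2 + 3*d + t^2 + 19*t + 88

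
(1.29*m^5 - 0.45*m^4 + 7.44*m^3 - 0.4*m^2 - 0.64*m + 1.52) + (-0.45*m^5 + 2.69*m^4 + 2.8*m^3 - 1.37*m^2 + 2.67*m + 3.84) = 0.84*m^5 + 2.24*m^4 + 10.24*m^3 - 1.77*m^2 + 2.03*m + 5.36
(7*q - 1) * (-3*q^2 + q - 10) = -21*q^3 + 10*q^2 - 71*q + 10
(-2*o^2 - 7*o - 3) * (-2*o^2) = 4*o^4 + 14*o^3 + 6*o^2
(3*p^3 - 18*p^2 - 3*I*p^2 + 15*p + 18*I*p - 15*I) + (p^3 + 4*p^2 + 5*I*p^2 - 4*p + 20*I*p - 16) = 4*p^3 - 14*p^2 + 2*I*p^2 + 11*p + 38*I*p - 16 - 15*I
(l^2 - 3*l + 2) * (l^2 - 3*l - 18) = l^4 - 6*l^3 - 7*l^2 + 48*l - 36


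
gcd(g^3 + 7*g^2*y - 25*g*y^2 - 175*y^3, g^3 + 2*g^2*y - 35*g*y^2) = -g^2 - 2*g*y + 35*y^2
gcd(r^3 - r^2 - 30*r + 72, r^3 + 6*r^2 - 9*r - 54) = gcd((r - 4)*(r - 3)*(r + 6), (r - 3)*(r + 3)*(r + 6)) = r^2 + 3*r - 18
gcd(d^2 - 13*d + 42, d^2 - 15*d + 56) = d - 7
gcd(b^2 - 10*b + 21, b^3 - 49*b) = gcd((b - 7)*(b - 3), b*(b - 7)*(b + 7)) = b - 7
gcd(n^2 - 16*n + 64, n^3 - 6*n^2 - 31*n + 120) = n - 8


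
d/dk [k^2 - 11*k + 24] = 2*k - 11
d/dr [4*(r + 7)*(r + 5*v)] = 8*r + 20*v + 28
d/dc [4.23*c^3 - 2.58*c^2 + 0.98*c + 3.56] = 12.69*c^2 - 5.16*c + 0.98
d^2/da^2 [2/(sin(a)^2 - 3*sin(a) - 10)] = 2*(-4*sin(a)^4 + 9*sin(a)^3 - 43*sin(a)^2 + 12*sin(a) + 38)/((sin(a) - 5)^3*(sin(a) + 2)^3)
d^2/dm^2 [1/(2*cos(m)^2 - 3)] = 4*(4*sin(m)^4 - cos(4*m))/(cos(2*m) - 2)^3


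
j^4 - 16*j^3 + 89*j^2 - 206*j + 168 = (j - 7)*(j - 4)*(j - 3)*(j - 2)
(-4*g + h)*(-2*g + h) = 8*g^2 - 6*g*h + h^2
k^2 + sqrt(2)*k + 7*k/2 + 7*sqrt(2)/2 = (k + 7/2)*(k + sqrt(2))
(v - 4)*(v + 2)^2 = v^3 - 12*v - 16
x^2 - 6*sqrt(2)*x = x*(x - 6*sqrt(2))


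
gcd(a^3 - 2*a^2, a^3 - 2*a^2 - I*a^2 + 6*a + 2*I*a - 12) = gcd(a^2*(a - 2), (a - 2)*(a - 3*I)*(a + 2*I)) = a - 2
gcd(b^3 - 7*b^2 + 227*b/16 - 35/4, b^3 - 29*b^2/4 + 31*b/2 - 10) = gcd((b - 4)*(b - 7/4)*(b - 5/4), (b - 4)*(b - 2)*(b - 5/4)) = b^2 - 21*b/4 + 5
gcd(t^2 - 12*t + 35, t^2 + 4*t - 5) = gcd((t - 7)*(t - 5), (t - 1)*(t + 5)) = 1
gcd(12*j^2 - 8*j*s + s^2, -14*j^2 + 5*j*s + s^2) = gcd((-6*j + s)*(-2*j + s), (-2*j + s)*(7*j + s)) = -2*j + s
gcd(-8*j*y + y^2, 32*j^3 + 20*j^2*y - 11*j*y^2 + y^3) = -8*j + y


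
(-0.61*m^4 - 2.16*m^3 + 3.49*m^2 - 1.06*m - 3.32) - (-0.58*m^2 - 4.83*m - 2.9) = -0.61*m^4 - 2.16*m^3 + 4.07*m^2 + 3.77*m - 0.42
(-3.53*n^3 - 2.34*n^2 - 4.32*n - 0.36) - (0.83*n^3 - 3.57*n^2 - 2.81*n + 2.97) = -4.36*n^3 + 1.23*n^2 - 1.51*n - 3.33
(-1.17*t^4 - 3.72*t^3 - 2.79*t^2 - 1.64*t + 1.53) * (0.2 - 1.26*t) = 1.4742*t^5 + 4.4532*t^4 + 2.7714*t^3 + 1.5084*t^2 - 2.2558*t + 0.306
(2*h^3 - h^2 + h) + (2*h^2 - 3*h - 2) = 2*h^3 + h^2 - 2*h - 2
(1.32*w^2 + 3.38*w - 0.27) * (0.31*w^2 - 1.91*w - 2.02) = 0.4092*w^4 - 1.4734*w^3 - 9.2059*w^2 - 6.3119*w + 0.5454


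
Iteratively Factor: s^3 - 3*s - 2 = (s + 1)*(s^2 - s - 2) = (s - 2)*(s + 1)*(s + 1)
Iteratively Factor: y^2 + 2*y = (y)*(y + 2)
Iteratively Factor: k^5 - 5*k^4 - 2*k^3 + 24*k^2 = (k + 2)*(k^4 - 7*k^3 + 12*k^2) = k*(k + 2)*(k^3 - 7*k^2 + 12*k) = k^2*(k + 2)*(k^2 - 7*k + 12) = k^2*(k - 3)*(k + 2)*(k - 4)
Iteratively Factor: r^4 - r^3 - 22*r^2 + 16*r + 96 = (r - 3)*(r^3 + 2*r^2 - 16*r - 32) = (r - 3)*(r + 4)*(r^2 - 2*r - 8) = (r - 4)*(r - 3)*(r + 4)*(r + 2)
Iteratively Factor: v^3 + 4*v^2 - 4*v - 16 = (v + 4)*(v^2 - 4) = (v - 2)*(v + 4)*(v + 2)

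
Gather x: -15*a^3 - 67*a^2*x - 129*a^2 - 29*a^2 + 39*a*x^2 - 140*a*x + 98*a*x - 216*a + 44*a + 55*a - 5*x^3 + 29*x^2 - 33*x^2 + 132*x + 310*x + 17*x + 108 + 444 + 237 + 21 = -15*a^3 - 158*a^2 - 117*a - 5*x^3 + x^2*(39*a - 4) + x*(-67*a^2 - 42*a + 459) + 810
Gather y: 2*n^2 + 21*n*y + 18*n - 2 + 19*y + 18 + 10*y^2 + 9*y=2*n^2 + 18*n + 10*y^2 + y*(21*n + 28) + 16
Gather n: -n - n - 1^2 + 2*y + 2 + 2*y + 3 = -2*n + 4*y + 4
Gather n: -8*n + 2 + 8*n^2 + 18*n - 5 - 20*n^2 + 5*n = -12*n^2 + 15*n - 3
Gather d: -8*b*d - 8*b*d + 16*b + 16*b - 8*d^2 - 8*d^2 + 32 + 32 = -16*b*d + 32*b - 16*d^2 + 64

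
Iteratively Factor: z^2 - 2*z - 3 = (z - 3)*(z + 1)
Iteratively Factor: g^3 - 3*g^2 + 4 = (g - 2)*(g^2 - g - 2) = (g - 2)*(g + 1)*(g - 2)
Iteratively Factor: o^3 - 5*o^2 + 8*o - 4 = (o - 2)*(o^2 - 3*o + 2) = (o - 2)^2*(o - 1)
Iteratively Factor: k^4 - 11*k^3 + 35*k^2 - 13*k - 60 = (k - 5)*(k^3 - 6*k^2 + 5*k + 12) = (k - 5)*(k - 4)*(k^2 - 2*k - 3) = (k - 5)*(k - 4)*(k + 1)*(k - 3)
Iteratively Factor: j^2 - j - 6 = (j + 2)*(j - 3)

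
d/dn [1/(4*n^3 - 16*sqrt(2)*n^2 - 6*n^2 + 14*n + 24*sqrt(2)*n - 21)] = 2*(-6*n^2 + 6*n + 16*sqrt(2)*n - 12*sqrt(2) - 7)/(4*n^3 - 16*sqrt(2)*n^2 - 6*n^2 + 14*n + 24*sqrt(2)*n - 21)^2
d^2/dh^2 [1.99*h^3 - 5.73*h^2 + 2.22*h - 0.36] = 11.94*h - 11.46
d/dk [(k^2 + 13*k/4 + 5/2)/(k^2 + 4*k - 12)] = (3*k^2 - 116*k - 196)/(4*(k^4 + 8*k^3 - 8*k^2 - 96*k + 144))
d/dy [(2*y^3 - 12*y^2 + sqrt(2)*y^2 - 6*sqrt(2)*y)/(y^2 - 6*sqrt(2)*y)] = 2*(y^2 - 12*sqrt(2)*y - 6 + 39*sqrt(2))/(y^2 - 12*sqrt(2)*y + 72)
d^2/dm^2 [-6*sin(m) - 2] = 6*sin(m)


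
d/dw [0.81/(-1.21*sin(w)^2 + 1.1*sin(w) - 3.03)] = (1.9602*sin(w) - 0.891)*cos(w)/(1.21*sin(w)^2 - 1.1*sin(w) + 3.03)^2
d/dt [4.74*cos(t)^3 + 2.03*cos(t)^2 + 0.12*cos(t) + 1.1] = (14.22*sin(t)^2 - 4.06*cos(t) - 14.34)*sin(t)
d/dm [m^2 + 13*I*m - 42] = 2*m + 13*I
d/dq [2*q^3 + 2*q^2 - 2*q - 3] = 6*q^2 + 4*q - 2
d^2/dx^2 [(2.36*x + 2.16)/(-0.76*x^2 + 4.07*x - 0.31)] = (-(1.52*x - 4.07)*(2.36*x + 2.16)*(3.04*x - 8.14) + (10.7616*x - 15.9272)*(0.76*x^2 - 4.07*x + 0.31))/(0.76*x^2 - 4.07*x + 0.31)^3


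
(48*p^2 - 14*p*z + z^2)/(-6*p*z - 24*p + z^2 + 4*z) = (-8*p + z)/(z + 4)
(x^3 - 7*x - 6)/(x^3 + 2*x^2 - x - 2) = (x - 3)/(x - 1)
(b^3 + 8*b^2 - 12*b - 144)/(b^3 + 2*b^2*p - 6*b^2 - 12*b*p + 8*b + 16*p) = (b^2 + 12*b + 36)/(b^2 + 2*b*p - 2*b - 4*p)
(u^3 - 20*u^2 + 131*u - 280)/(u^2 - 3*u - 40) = (u^2 - 12*u + 35)/(u + 5)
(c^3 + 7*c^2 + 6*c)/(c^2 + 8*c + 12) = c*(c + 1)/(c + 2)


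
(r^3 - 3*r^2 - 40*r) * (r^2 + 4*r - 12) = r^5 + r^4 - 64*r^3 - 124*r^2 + 480*r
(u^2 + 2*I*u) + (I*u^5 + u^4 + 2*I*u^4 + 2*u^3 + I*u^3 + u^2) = I*u^5 + u^4 + 2*I*u^4 + 2*u^3 + I*u^3 + 2*u^2 + 2*I*u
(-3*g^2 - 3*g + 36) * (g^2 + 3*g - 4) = -3*g^4 - 12*g^3 + 39*g^2 + 120*g - 144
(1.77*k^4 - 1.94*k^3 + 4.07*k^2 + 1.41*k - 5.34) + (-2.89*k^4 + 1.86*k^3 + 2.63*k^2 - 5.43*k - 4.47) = -1.12*k^4 - 0.0799999999999998*k^3 + 6.7*k^2 - 4.02*k - 9.81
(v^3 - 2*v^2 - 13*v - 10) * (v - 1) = v^4 - 3*v^3 - 11*v^2 + 3*v + 10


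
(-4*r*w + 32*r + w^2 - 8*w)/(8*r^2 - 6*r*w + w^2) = (8 - w)/(2*r - w)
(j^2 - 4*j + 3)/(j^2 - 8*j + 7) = (j - 3)/(j - 7)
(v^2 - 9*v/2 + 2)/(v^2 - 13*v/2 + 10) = (2*v - 1)/(2*v - 5)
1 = 1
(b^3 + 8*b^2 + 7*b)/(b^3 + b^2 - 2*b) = (b^2 + 8*b + 7)/(b^2 + b - 2)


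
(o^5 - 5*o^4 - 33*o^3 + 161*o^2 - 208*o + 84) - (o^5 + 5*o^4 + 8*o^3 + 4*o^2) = -10*o^4 - 41*o^3 + 157*o^2 - 208*o + 84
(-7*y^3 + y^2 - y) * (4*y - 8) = -28*y^4 + 60*y^3 - 12*y^2 + 8*y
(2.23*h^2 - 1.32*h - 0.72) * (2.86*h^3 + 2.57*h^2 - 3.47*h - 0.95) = 6.3778*h^5 + 1.9559*h^4 - 13.1897*h^3 + 0.611500000000001*h^2 + 3.7524*h + 0.684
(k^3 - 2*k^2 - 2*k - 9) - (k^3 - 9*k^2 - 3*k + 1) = 7*k^2 + k - 10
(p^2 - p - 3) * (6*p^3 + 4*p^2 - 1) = 6*p^5 - 2*p^4 - 22*p^3 - 13*p^2 + p + 3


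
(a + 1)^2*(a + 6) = a^3 + 8*a^2 + 13*a + 6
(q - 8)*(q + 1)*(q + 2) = q^3 - 5*q^2 - 22*q - 16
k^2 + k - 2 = (k - 1)*(k + 2)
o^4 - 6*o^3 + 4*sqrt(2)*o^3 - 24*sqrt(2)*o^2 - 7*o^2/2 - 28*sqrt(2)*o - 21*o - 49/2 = (o - 7)*(o + 1)*(o + sqrt(2)/2)*(o + 7*sqrt(2)/2)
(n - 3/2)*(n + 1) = n^2 - n/2 - 3/2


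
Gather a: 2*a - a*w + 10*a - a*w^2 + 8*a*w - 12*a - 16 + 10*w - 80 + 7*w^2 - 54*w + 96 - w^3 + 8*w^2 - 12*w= a*(-w^2 + 7*w) - w^3 + 15*w^2 - 56*w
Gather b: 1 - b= 1 - b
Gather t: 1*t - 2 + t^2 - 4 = t^2 + t - 6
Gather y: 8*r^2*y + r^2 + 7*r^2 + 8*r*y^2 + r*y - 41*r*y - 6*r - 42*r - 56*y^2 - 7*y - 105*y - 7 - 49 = 8*r^2 - 48*r + y^2*(8*r - 56) + y*(8*r^2 - 40*r - 112) - 56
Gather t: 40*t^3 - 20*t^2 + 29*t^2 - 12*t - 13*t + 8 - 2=40*t^3 + 9*t^2 - 25*t + 6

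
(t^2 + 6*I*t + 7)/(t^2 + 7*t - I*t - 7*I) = (t + 7*I)/(t + 7)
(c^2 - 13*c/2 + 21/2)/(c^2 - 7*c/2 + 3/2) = (2*c - 7)/(2*c - 1)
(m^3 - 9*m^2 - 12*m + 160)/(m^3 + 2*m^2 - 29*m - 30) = (m^2 - 4*m - 32)/(m^2 + 7*m + 6)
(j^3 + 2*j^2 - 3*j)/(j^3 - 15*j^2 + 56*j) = (j^2 + 2*j - 3)/(j^2 - 15*j + 56)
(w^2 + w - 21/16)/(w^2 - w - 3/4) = (-16*w^2 - 16*w + 21)/(4*(-4*w^2 + 4*w + 3))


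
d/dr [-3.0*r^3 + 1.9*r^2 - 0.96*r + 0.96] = -9.0*r^2 + 3.8*r - 0.96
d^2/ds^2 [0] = 0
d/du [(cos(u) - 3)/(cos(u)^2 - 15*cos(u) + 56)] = (cos(u)^2 - 6*cos(u) - 11)*sin(u)/(cos(u)^2 - 15*cos(u) + 56)^2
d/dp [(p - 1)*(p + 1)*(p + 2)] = 3*p^2 + 4*p - 1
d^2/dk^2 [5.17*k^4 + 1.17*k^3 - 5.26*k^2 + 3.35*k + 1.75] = 62.04*k^2 + 7.02*k - 10.52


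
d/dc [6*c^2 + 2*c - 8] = 12*c + 2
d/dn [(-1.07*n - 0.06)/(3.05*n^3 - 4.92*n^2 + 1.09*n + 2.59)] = (6.527*n^3 - 4.7154*n^2 - 0.5904*n - 2.7059)/(9.3025*n^6 - 30.012*n^5 + 30.8554*n^4 + 5.0734*n^3 - 24.2975*n^2 + 5.6462*n + 6.7081)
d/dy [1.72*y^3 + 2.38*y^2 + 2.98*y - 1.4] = 5.16*y^2 + 4.76*y + 2.98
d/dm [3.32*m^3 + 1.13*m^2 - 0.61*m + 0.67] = 9.96*m^2 + 2.26*m - 0.61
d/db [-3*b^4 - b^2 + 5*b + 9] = -12*b^3 - 2*b + 5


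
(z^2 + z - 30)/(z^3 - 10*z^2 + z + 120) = (z + 6)/(z^2 - 5*z - 24)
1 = 1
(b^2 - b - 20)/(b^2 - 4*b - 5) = (b + 4)/(b + 1)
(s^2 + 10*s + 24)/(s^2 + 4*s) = (s + 6)/s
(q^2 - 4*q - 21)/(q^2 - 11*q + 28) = (q + 3)/(q - 4)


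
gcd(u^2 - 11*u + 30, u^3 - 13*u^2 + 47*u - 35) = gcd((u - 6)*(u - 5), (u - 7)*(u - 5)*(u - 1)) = u - 5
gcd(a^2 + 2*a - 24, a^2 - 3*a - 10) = 1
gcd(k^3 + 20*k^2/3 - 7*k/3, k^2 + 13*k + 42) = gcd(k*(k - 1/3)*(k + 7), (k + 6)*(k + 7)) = k + 7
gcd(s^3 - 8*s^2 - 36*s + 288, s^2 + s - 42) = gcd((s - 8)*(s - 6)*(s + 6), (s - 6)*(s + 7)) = s - 6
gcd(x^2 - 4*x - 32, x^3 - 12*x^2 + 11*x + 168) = x - 8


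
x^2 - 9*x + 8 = (x - 8)*(x - 1)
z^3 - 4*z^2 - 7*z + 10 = (z - 5)*(z - 1)*(z + 2)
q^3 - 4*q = q*(q - 2)*(q + 2)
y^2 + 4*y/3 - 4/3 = (y - 2/3)*(y + 2)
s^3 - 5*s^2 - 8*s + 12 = (s - 6)*(s - 1)*(s + 2)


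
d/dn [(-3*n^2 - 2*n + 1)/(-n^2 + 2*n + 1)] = 4*(-2*n^2 - n - 1)/(n^4 - 4*n^3 + 2*n^2 + 4*n + 1)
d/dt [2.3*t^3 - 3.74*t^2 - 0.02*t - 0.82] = 6.9*t^2 - 7.48*t - 0.02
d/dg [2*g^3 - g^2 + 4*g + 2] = 6*g^2 - 2*g + 4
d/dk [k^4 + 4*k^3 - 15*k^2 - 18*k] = 4*k^3 + 12*k^2 - 30*k - 18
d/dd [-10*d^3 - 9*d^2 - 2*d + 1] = -30*d^2 - 18*d - 2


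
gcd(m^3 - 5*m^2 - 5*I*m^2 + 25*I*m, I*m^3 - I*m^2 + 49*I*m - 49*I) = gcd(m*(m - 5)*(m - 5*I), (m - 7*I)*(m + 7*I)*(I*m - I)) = 1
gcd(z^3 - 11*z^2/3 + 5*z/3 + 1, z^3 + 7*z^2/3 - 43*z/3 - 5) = z^2 - 8*z/3 - 1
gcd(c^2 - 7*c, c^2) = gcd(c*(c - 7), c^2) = c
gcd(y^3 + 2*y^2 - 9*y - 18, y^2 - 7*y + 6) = 1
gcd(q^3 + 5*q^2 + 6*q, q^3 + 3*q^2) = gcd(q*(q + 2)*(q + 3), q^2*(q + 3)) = q^2 + 3*q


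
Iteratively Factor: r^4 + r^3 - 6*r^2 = (r)*(r^3 + r^2 - 6*r) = r*(r + 3)*(r^2 - 2*r) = r*(r - 2)*(r + 3)*(r)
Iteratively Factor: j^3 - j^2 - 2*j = (j + 1)*(j^2 - 2*j) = j*(j + 1)*(j - 2)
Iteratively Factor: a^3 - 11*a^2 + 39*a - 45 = (a - 3)*(a^2 - 8*a + 15) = (a - 5)*(a - 3)*(a - 3)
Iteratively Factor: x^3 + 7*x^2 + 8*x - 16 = (x - 1)*(x^2 + 8*x + 16) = (x - 1)*(x + 4)*(x + 4)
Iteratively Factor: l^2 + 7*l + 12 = (l + 4)*(l + 3)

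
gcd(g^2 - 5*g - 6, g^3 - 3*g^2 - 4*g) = g + 1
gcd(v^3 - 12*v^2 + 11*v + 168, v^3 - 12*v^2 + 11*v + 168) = v^3 - 12*v^2 + 11*v + 168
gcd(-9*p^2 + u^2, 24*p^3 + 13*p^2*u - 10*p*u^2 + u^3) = 3*p - u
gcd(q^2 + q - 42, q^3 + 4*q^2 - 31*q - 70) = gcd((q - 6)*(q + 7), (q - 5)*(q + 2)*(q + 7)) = q + 7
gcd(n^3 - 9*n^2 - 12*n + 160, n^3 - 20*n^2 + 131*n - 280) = n^2 - 13*n + 40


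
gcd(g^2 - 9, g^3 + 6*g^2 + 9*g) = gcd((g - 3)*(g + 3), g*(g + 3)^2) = g + 3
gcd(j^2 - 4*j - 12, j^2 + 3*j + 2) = j + 2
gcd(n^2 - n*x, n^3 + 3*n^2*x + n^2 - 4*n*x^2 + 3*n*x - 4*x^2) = -n + x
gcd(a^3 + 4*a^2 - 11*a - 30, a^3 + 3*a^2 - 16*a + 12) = 1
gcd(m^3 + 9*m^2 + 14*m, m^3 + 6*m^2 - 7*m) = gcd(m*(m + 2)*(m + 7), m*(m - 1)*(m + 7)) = m^2 + 7*m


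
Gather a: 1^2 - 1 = 0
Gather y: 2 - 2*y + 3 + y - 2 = 3 - y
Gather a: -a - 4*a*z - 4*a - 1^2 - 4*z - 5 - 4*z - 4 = a*(-4*z - 5) - 8*z - 10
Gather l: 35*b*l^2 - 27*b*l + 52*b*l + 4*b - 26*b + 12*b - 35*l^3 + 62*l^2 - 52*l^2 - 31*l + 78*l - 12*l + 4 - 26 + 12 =-10*b - 35*l^3 + l^2*(35*b + 10) + l*(25*b + 35) - 10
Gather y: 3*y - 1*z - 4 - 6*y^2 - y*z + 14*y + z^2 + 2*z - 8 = -6*y^2 + y*(17 - z) + z^2 + z - 12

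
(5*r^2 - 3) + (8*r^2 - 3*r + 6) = 13*r^2 - 3*r + 3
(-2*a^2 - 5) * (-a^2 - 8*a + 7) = 2*a^4 + 16*a^3 - 9*a^2 + 40*a - 35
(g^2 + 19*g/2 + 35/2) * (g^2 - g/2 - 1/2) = g^4 + 9*g^3 + 49*g^2/4 - 27*g/2 - 35/4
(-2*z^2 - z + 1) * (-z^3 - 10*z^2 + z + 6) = 2*z^5 + 21*z^4 + 7*z^3 - 23*z^2 - 5*z + 6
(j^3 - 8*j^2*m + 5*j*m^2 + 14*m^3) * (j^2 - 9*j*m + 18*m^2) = j^5 - 17*j^4*m + 95*j^3*m^2 - 175*j^2*m^3 - 36*j*m^4 + 252*m^5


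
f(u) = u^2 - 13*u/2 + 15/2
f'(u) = 2*u - 13/2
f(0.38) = 5.17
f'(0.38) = -5.74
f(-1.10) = 15.86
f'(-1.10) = -8.70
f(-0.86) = 13.83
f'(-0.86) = -8.22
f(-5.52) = 73.85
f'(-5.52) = -17.54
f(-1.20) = 16.74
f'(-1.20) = -8.90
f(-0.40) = 10.26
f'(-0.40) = -7.30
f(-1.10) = 15.86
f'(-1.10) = -8.70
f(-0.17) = 8.63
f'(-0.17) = -6.84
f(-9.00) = 147.00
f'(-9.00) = -24.50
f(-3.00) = 36.00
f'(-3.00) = -12.50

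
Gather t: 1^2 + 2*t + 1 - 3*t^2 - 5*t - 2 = -3*t^2 - 3*t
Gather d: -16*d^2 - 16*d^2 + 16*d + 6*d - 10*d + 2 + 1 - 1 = -32*d^2 + 12*d + 2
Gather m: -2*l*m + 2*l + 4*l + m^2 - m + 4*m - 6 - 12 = 6*l + m^2 + m*(3 - 2*l) - 18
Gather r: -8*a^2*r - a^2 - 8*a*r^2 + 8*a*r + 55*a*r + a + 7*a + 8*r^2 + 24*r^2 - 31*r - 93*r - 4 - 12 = -a^2 + 8*a + r^2*(32 - 8*a) + r*(-8*a^2 + 63*a - 124) - 16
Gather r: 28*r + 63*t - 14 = 28*r + 63*t - 14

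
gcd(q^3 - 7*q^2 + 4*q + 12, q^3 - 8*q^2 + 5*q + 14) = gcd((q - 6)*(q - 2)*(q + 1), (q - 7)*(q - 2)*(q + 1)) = q^2 - q - 2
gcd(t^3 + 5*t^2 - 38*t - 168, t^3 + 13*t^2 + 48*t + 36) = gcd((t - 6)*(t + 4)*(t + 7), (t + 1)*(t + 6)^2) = 1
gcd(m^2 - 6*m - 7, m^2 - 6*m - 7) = m^2 - 6*m - 7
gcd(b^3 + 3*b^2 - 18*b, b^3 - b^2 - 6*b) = b^2 - 3*b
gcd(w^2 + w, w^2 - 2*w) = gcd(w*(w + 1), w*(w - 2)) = w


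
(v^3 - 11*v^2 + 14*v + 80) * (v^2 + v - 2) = v^5 - 10*v^4 + v^3 + 116*v^2 + 52*v - 160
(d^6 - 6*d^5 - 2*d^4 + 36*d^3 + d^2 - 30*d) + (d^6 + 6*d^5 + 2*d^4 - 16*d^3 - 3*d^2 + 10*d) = 2*d^6 + 20*d^3 - 2*d^2 - 20*d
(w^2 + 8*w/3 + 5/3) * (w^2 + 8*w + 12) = w^4 + 32*w^3/3 + 35*w^2 + 136*w/3 + 20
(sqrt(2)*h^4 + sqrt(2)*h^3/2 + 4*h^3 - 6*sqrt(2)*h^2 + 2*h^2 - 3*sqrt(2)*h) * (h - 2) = sqrt(2)*h^5 - 3*sqrt(2)*h^4/2 + 4*h^4 - 7*sqrt(2)*h^3 - 6*h^3 - 4*h^2 + 9*sqrt(2)*h^2 + 6*sqrt(2)*h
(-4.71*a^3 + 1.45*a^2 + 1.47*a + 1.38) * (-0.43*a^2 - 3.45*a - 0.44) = 2.0253*a^5 + 15.626*a^4 - 3.5622*a^3 - 6.3029*a^2 - 5.4078*a - 0.6072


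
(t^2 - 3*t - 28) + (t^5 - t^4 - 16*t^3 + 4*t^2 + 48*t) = t^5 - t^4 - 16*t^3 + 5*t^2 + 45*t - 28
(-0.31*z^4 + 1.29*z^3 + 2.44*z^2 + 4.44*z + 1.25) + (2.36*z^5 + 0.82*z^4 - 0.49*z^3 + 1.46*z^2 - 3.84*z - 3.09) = 2.36*z^5 + 0.51*z^4 + 0.8*z^3 + 3.9*z^2 + 0.600000000000001*z - 1.84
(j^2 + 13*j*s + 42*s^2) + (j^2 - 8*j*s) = 2*j^2 + 5*j*s + 42*s^2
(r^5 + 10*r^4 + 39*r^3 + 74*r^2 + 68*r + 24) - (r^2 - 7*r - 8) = r^5 + 10*r^4 + 39*r^3 + 73*r^2 + 75*r + 32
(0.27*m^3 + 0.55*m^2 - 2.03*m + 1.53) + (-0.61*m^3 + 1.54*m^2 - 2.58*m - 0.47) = -0.34*m^3 + 2.09*m^2 - 4.61*m + 1.06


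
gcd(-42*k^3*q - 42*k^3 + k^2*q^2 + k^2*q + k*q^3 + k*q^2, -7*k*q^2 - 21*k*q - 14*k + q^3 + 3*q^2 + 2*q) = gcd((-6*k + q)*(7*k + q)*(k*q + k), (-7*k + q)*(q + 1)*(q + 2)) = q + 1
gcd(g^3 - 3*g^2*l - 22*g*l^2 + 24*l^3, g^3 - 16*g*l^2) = g + 4*l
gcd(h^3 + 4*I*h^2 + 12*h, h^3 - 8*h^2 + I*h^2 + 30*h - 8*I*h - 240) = h + 6*I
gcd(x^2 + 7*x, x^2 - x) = x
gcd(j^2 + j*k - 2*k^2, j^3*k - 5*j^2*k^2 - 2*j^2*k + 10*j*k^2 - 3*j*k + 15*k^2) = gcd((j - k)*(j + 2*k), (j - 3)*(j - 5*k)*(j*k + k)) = 1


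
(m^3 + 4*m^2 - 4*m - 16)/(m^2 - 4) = m + 4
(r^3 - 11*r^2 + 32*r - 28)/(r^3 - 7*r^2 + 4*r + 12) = (r^2 - 9*r + 14)/(r^2 - 5*r - 6)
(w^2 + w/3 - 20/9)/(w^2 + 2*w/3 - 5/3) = (w - 4/3)/(w - 1)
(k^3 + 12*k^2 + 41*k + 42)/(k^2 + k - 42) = (k^2 + 5*k + 6)/(k - 6)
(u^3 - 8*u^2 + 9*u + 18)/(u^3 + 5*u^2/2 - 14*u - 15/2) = 2*(u^2 - 5*u - 6)/(2*u^2 + 11*u + 5)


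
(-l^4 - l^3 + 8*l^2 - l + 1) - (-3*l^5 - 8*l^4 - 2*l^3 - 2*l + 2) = 3*l^5 + 7*l^4 + l^3 + 8*l^2 + l - 1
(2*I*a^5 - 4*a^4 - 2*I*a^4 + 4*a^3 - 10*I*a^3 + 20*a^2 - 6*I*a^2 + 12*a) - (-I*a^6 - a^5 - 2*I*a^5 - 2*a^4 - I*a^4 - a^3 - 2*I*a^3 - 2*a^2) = I*a^6 + a^5 + 4*I*a^5 - 2*a^4 - I*a^4 + 5*a^3 - 8*I*a^3 + 22*a^2 - 6*I*a^2 + 12*a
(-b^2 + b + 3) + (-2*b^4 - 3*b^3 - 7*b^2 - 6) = -2*b^4 - 3*b^3 - 8*b^2 + b - 3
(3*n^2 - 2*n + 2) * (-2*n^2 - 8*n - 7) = -6*n^4 - 20*n^3 - 9*n^2 - 2*n - 14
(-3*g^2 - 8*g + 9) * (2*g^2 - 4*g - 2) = -6*g^4 - 4*g^3 + 56*g^2 - 20*g - 18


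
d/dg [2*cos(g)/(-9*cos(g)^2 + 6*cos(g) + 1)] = 2*(9*sin(g)^2 - 10)*sin(g)/(9*sin(g)^2 + 6*cos(g) - 8)^2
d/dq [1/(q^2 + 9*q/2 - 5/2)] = 2*(-4*q - 9)/(2*q^2 + 9*q - 5)^2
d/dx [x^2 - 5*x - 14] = 2*x - 5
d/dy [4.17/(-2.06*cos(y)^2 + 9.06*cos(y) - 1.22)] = (37.7802 - 17.1804*cos(y))*sin(y)/(2.06*cos(y)^2 - 9.06*cos(y) + 1.22)^2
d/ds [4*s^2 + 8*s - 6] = 8*s + 8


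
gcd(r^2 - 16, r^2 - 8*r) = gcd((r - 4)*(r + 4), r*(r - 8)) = 1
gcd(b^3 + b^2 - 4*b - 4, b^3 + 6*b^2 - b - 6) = b + 1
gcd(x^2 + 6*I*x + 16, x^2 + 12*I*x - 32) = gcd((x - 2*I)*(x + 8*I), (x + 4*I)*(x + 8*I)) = x + 8*I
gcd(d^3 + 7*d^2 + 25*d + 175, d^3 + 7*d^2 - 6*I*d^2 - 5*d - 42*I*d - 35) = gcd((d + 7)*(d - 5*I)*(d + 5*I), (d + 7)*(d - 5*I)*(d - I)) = d^2 + d*(7 - 5*I) - 35*I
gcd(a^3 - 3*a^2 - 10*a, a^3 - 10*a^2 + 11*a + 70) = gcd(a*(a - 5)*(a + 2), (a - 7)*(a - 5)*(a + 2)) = a^2 - 3*a - 10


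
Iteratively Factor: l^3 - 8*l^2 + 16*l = (l)*(l^2 - 8*l + 16) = l*(l - 4)*(l - 4)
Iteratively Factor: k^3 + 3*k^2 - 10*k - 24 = (k + 2)*(k^2 + k - 12) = (k - 3)*(k + 2)*(k + 4)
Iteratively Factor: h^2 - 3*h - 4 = (h - 4)*(h + 1)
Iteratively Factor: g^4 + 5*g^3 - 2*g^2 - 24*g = (g + 4)*(g^3 + g^2 - 6*g) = (g - 2)*(g + 4)*(g^2 + 3*g) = g*(g - 2)*(g + 4)*(g + 3)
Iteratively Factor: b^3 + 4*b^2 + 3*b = (b + 1)*(b^2 + 3*b) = (b + 1)*(b + 3)*(b)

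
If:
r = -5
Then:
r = -5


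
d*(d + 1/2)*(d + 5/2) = d^3 + 3*d^2 + 5*d/4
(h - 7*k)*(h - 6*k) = h^2 - 13*h*k + 42*k^2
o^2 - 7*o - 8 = (o - 8)*(o + 1)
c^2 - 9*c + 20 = (c - 5)*(c - 4)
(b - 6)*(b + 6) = b^2 - 36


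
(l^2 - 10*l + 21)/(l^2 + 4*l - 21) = (l - 7)/(l + 7)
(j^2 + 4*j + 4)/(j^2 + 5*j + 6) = (j + 2)/(j + 3)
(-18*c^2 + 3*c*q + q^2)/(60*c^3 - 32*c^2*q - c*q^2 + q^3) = (-3*c + q)/(10*c^2 - 7*c*q + q^2)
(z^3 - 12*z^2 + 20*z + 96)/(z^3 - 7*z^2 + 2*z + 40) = (z^2 - 14*z + 48)/(z^2 - 9*z + 20)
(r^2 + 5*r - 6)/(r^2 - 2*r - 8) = (-r^2 - 5*r + 6)/(-r^2 + 2*r + 8)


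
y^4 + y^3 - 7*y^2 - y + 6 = (y - 2)*(y - 1)*(y + 1)*(y + 3)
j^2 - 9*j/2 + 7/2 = (j - 7/2)*(j - 1)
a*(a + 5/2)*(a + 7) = a^3 + 19*a^2/2 + 35*a/2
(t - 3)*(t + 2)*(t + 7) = t^3 + 6*t^2 - 13*t - 42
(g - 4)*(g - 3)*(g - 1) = g^3 - 8*g^2 + 19*g - 12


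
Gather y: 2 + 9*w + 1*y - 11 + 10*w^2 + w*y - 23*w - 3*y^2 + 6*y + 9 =10*w^2 - 14*w - 3*y^2 + y*(w + 7)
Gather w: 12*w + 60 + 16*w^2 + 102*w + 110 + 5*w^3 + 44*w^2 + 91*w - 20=5*w^3 + 60*w^2 + 205*w + 150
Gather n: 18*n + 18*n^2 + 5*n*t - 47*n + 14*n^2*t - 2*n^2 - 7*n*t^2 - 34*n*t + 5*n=n^2*(14*t + 16) + n*(-7*t^2 - 29*t - 24)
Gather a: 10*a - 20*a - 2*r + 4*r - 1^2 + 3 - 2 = -10*a + 2*r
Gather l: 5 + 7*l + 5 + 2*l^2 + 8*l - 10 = 2*l^2 + 15*l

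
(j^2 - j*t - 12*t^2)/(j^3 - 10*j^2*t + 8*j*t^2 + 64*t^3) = (-j - 3*t)/(-j^2 + 6*j*t + 16*t^2)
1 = 1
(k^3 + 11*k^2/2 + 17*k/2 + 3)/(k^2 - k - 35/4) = 2*(2*k^3 + 11*k^2 + 17*k + 6)/(4*k^2 - 4*k - 35)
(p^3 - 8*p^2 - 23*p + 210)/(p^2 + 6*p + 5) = (p^2 - 13*p + 42)/(p + 1)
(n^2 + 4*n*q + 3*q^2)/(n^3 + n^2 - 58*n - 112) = (n^2 + 4*n*q + 3*q^2)/(n^3 + n^2 - 58*n - 112)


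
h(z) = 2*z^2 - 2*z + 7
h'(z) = 4*z - 2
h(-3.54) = 39.14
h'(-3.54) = -16.16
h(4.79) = 43.31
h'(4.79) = 17.16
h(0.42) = 6.51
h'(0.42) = -0.32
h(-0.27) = 7.69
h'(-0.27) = -3.08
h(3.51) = 24.62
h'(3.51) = 12.04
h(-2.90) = 29.62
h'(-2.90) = -13.60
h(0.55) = 6.50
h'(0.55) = 0.20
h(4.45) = 37.70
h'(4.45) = 15.80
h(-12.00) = 319.00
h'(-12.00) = -50.00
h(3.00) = 19.00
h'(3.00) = 10.00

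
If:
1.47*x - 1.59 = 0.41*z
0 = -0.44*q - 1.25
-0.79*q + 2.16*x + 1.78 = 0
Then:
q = -2.84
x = -1.86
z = -10.56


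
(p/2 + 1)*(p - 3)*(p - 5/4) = p^3/2 - 9*p^2/8 - 19*p/8 + 15/4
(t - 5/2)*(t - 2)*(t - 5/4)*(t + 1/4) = t^4 - 11*t^3/2 + 147*t^2/16 - 115*t/32 - 25/16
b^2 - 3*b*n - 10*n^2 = (b - 5*n)*(b + 2*n)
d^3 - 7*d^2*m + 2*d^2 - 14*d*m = d*(d + 2)*(d - 7*m)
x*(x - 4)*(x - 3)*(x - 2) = x^4 - 9*x^3 + 26*x^2 - 24*x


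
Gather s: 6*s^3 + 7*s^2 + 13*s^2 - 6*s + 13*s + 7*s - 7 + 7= 6*s^3 + 20*s^2 + 14*s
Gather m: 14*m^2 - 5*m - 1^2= 14*m^2 - 5*m - 1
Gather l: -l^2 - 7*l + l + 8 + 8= -l^2 - 6*l + 16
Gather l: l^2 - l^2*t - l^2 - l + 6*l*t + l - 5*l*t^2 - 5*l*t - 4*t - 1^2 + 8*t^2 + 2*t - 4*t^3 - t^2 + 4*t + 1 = -l^2*t + l*(-5*t^2 + t) - 4*t^3 + 7*t^2 + 2*t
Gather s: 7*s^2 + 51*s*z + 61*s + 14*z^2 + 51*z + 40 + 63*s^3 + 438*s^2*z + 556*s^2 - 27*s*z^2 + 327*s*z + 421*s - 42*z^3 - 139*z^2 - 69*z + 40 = 63*s^3 + s^2*(438*z + 563) + s*(-27*z^2 + 378*z + 482) - 42*z^3 - 125*z^2 - 18*z + 80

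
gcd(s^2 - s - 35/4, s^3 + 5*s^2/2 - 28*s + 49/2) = s - 7/2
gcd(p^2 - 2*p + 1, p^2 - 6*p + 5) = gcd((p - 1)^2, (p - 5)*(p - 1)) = p - 1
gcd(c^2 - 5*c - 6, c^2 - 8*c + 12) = c - 6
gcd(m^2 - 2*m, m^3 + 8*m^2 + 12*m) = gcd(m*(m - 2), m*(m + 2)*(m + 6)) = m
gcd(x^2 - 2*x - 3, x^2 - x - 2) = x + 1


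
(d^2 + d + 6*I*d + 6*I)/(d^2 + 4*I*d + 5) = (d^2 + d + 6*I*d + 6*I)/(d^2 + 4*I*d + 5)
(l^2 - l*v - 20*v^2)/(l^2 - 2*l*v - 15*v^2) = (l + 4*v)/(l + 3*v)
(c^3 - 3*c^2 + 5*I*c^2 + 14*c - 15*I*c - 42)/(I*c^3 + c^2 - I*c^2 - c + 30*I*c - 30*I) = (-I*c^3 + c^2*(5 + 3*I) - c*(15 + 14*I) + 42*I)/(c^3 - c^2*(1 + I) + c*(30 + I) - 30)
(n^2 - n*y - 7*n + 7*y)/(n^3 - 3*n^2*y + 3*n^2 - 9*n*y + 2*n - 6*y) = (n^2 - n*y - 7*n + 7*y)/(n^3 - 3*n^2*y + 3*n^2 - 9*n*y + 2*n - 6*y)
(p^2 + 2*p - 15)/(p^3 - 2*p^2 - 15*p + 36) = (p + 5)/(p^2 + p - 12)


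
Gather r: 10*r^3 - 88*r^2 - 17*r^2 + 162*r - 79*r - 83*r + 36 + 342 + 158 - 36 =10*r^3 - 105*r^2 + 500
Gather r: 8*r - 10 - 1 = 8*r - 11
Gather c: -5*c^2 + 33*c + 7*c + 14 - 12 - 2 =-5*c^2 + 40*c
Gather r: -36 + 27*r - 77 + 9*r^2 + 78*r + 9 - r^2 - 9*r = 8*r^2 + 96*r - 104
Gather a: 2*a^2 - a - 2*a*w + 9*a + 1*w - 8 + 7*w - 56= 2*a^2 + a*(8 - 2*w) + 8*w - 64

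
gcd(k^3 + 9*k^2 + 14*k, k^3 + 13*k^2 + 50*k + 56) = k^2 + 9*k + 14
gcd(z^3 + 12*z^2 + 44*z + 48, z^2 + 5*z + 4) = z + 4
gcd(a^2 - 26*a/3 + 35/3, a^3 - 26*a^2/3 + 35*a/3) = a^2 - 26*a/3 + 35/3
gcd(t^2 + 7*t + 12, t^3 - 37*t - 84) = t^2 + 7*t + 12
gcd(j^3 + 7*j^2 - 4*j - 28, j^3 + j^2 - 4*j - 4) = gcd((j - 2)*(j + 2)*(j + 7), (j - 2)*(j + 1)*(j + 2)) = j^2 - 4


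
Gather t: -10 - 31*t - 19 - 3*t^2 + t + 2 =-3*t^2 - 30*t - 27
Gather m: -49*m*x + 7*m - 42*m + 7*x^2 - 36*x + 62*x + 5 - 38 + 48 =m*(-49*x - 35) + 7*x^2 + 26*x + 15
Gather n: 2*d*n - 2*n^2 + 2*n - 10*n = -2*n^2 + n*(2*d - 8)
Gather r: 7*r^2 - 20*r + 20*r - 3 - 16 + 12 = 7*r^2 - 7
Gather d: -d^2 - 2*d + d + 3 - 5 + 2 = -d^2 - d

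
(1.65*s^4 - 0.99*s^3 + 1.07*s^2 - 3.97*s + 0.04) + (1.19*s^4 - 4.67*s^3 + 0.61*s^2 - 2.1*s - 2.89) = 2.84*s^4 - 5.66*s^3 + 1.68*s^2 - 6.07*s - 2.85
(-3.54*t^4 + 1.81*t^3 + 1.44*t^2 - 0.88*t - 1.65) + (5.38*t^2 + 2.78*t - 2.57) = -3.54*t^4 + 1.81*t^3 + 6.82*t^2 + 1.9*t - 4.22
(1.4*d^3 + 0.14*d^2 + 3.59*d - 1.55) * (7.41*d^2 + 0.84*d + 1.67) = 10.374*d^5 + 2.2134*d^4 + 29.0575*d^3 - 8.2361*d^2 + 4.6933*d - 2.5885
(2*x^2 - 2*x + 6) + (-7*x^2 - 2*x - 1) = -5*x^2 - 4*x + 5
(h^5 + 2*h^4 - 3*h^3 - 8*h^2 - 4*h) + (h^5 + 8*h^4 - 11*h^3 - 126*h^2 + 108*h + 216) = 2*h^5 + 10*h^4 - 14*h^3 - 134*h^2 + 104*h + 216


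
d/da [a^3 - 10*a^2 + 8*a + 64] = 3*a^2 - 20*a + 8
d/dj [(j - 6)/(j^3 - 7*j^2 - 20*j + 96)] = (j^3 - 7*j^2 - 20*j + (j - 6)*(-3*j^2 + 14*j + 20) + 96)/(j^3 - 7*j^2 - 20*j + 96)^2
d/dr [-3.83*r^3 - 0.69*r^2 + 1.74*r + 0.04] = -11.49*r^2 - 1.38*r + 1.74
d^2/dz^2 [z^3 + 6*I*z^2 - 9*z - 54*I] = 6*z + 12*I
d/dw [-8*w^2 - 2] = -16*w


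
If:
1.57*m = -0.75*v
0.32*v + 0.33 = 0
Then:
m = 0.49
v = -1.03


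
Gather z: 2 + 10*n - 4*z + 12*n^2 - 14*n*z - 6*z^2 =12*n^2 + 10*n - 6*z^2 + z*(-14*n - 4) + 2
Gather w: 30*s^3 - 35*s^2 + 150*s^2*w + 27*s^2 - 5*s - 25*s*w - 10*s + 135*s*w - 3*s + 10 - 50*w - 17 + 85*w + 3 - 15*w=30*s^3 - 8*s^2 - 18*s + w*(150*s^2 + 110*s + 20) - 4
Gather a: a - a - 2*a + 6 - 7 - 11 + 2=-2*a - 10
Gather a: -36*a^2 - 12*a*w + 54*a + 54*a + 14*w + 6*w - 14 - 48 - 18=-36*a^2 + a*(108 - 12*w) + 20*w - 80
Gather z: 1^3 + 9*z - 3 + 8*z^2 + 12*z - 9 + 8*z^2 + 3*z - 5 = 16*z^2 + 24*z - 16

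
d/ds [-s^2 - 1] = -2*s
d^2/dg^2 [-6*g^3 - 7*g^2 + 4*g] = -36*g - 14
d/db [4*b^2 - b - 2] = 8*b - 1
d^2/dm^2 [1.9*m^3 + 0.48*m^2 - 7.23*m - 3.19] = 11.4*m + 0.96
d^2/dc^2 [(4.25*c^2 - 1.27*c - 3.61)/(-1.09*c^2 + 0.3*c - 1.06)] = (7.105427357601e-15*c^4 + 0.238274000000001*c^3 + 55.196946*c^2 - 15.886968*c - 16.435068)/(1.295029*c^6 - 1.06929*c^5 + 4.072458*c^4 - 2.10672*c^3 + 3.960372*c^2 - 1.01124*c + 1.191016)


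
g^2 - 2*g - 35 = (g - 7)*(g + 5)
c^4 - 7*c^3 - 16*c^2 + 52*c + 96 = (c - 8)*(c - 3)*(c + 2)^2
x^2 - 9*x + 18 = (x - 6)*(x - 3)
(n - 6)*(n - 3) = n^2 - 9*n + 18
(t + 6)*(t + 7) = t^2 + 13*t + 42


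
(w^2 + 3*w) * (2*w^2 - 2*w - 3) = 2*w^4 + 4*w^3 - 9*w^2 - 9*w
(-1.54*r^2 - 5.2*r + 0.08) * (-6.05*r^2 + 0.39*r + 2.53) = 9.317*r^4 + 30.8594*r^3 - 6.4082*r^2 - 13.1248*r + 0.2024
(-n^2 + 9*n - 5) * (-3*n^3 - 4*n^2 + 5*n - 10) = 3*n^5 - 23*n^4 - 26*n^3 + 75*n^2 - 115*n + 50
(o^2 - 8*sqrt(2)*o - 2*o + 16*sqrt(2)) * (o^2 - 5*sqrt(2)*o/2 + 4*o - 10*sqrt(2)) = o^4 - 21*sqrt(2)*o^3/2 + 2*o^3 - 21*sqrt(2)*o^2 + 32*o^2 + 80*o + 84*sqrt(2)*o - 320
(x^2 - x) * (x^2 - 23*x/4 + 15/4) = x^4 - 27*x^3/4 + 19*x^2/2 - 15*x/4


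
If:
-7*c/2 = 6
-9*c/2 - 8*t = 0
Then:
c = -12/7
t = 27/28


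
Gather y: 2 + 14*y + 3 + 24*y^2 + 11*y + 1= 24*y^2 + 25*y + 6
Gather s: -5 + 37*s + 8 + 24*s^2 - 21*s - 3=24*s^2 + 16*s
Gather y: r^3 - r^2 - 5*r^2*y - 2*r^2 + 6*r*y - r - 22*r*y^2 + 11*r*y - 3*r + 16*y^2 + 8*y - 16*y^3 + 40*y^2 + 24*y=r^3 - 3*r^2 - 4*r - 16*y^3 + y^2*(56 - 22*r) + y*(-5*r^2 + 17*r + 32)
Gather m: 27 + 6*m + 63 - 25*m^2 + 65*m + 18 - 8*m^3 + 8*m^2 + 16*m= -8*m^3 - 17*m^2 + 87*m + 108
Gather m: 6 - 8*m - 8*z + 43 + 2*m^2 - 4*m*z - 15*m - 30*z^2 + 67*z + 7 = 2*m^2 + m*(-4*z - 23) - 30*z^2 + 59*z + 56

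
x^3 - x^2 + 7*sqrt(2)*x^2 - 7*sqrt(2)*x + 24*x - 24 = (x - 1)*(x + 3*sqrt(2))*(x + 4*sqrt(2))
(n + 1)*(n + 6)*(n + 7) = n^3 + 14*n^2 + 55*n + 42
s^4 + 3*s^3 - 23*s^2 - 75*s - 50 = (s - 5)*(s + 1)*(s + 2)*(s + 5)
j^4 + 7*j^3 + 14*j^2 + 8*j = j*(j + 1)*(j + 2)*(j + 4)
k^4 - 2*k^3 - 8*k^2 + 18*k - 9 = (k - 3)*(k - 1)^2*(k + 3)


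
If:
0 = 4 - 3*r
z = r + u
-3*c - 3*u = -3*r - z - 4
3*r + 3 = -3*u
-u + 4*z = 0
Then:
No Solution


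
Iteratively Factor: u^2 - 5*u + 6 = (u - 2)*(u - 3)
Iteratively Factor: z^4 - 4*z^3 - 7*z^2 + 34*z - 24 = (z + 3)*(z^3 - 7*z^2 + 14*z - 8) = (z - 4)*(z + 3)*(z^2 - 3*z + 2) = (z - 4)*(z - 2)*(z + 3)*(z - 1)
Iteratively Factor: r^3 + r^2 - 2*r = (r)*(r^2 + r - 2) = r*(r - 1)*(r + 2)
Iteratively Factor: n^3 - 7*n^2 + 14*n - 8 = (n - 2)*(n^2 - 5*n + 4) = (n - 2)*(n - 1)*(n - 4)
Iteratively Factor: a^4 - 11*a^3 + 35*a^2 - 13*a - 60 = (a - 4)*(a^3 - 7*a^2 + 7*a + 15) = (a - 5)*(a - 4)*(a^2 - 2*a - 3) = (a - 5)*(a - 4)*(a + 1)*(a - 3)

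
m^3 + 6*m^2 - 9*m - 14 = (m - 2)*(m + 1)*(m + 7)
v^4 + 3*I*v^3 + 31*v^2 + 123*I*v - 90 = (v - 6*I)*(v + I)*(v + 3*I)*(v + 5*I)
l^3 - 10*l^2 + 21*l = l*(l - 7)*(l - 3)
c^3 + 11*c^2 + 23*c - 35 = (c - 1)*(c + 5)*(c + 7)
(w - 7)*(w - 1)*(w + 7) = w^3 - w^2 - 49*w + 49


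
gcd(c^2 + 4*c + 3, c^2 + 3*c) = c + 3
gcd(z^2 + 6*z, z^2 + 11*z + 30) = z + 6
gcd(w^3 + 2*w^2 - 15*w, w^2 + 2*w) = w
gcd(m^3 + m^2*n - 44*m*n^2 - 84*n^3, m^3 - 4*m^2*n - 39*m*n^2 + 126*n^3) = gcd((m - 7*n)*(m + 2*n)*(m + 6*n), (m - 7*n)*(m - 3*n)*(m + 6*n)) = m^2 - m*n - 42*n^2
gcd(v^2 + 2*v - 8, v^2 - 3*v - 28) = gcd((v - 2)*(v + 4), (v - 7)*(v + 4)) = v + 4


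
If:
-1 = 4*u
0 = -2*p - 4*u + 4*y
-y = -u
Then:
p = 0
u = -1/4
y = -1/4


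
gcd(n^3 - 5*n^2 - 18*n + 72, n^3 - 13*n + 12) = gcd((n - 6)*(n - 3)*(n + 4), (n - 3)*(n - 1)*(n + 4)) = n^2 + n - 12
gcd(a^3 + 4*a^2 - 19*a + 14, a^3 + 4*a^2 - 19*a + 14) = a^3 + 4*a^2 - 19*a + 14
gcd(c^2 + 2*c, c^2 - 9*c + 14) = 1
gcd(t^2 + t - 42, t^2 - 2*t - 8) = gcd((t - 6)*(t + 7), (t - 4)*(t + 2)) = 1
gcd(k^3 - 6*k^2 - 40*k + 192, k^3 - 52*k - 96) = k^2 - 2*k - 48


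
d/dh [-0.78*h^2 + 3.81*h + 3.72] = 3.81 - 1.56*h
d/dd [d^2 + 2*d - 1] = 2*d + 2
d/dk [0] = 0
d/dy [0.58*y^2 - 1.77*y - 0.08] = 1.16*y - 1.77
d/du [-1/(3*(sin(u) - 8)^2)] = 2*cos(u)/(3*(sin(u) - 8)^3)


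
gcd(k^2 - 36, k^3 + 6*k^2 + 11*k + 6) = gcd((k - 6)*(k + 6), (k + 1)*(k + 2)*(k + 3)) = 1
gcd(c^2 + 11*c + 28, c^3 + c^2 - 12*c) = c + 4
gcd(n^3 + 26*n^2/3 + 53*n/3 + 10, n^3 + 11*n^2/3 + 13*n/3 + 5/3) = n^2 + 8*n/3 + 5/3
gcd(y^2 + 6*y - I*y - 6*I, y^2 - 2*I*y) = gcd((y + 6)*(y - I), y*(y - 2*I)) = 1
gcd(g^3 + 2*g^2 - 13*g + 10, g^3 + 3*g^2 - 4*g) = g - 1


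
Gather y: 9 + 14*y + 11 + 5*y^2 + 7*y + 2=5*y^2 + 21*y + 22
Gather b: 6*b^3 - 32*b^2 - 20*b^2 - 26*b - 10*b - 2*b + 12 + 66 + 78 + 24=6*b^3 - 52*b^2 - 38*b + 180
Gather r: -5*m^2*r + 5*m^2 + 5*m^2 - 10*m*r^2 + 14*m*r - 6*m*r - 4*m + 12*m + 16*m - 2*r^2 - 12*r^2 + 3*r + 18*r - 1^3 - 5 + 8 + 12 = 10*m^2 + 24*m + r^2*(-10*m - 14) + r*(-5*m^2 + 8*m + 21) + 14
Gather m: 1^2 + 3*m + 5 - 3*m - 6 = 0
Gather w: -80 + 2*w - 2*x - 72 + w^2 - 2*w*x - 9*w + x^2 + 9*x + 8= w^2 + w*(-2*x - 7) + x^2 + 7*x - 144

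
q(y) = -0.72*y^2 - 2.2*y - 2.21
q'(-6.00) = 6.44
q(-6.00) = -14.93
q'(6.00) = -10.84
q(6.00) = -41.33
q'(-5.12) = 5.17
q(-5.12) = -9.82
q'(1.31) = -4.09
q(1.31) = -6.33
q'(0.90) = -3.50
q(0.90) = -4.77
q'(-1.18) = -0.50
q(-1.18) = -0.62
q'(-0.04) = -2.14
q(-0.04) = -2.12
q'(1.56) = -4.45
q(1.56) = -7.39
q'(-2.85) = 1.90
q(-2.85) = -1.79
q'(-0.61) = -1.32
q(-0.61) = -1.14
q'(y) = -1.44*y - 2.2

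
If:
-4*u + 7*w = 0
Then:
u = 7*w/4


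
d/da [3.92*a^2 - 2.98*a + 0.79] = 7.84*a - 2.98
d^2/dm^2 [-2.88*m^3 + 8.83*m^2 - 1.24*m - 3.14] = 17.66 - 17.28*m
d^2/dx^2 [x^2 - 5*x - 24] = 2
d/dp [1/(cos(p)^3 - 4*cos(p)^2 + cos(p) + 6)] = (3*cos(p)^2 - 8*cos(p) + 1)*sin(p)/(cos(p)^3 - 4*cos(p)^2 + cos(p) + 6)^2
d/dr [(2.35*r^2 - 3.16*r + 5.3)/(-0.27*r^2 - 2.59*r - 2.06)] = (-6.9397*r^2 - 6.82*r + 20.2366)/(0.0729*r^4 + 1.3986*r^3 + 7.8205*r^2 + 10.6708*r + 4.2436)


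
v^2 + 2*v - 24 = (v - 4)*(v + 6)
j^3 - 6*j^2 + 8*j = j*(j - 4)*(j - 2)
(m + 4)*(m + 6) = m^2 + 10*m + 24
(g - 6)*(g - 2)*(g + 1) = g^3 - 7*g^2 + 4*g + 12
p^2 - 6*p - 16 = (p - 8)*(p + 2)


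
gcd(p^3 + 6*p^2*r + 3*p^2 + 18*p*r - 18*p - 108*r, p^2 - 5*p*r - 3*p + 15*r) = p - 3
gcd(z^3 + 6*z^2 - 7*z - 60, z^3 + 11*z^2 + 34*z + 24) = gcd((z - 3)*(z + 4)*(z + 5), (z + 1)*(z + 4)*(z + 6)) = z + 4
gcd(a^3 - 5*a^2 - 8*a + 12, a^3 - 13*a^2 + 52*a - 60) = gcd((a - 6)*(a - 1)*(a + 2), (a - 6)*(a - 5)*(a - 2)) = a - 6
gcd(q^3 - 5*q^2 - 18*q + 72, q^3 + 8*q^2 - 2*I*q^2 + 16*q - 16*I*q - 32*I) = q + 4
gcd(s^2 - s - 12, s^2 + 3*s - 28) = s - 4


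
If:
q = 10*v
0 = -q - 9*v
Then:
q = 0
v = 0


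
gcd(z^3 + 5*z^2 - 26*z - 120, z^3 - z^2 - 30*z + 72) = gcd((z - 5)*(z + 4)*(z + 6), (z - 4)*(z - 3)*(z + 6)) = z + 6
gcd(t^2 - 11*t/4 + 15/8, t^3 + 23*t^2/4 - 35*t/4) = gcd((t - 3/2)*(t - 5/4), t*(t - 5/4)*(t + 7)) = t - 5/4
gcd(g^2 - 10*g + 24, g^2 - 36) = g - 6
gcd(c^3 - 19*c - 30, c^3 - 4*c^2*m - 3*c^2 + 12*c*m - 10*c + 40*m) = c^2 - 3*c - 10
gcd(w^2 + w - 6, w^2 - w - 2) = w - 2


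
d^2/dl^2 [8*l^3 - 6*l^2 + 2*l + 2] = 48*l - 12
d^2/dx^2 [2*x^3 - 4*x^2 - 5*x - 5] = 12*x - 8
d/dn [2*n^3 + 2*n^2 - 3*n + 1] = 6*n^2 + 4*n - 3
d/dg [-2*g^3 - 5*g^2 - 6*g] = -6*g^2 - 10*g - 6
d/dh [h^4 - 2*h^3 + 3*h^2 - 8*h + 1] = 4*h^3 - 6*h^2 + 6*h - 8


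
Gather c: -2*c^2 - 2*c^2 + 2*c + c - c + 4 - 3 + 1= -4*c^2 + 2*c + 2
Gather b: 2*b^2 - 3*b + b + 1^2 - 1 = 2*b^2 - 2*b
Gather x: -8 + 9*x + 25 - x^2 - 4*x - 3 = -x^2 + 5*x + 14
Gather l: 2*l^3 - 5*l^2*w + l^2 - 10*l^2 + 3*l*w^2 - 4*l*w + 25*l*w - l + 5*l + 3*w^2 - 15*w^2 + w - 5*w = 2*l^3 + l^2*(-5*w - 9) + l*(3*w^2 + 21*w + 4) - 12*w^2 - 4*w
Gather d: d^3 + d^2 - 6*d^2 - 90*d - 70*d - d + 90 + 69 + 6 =d^3 - 5*d^2 - 161*d + 165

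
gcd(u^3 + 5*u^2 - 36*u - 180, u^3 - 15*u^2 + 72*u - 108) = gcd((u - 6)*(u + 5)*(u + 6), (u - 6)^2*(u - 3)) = u - 6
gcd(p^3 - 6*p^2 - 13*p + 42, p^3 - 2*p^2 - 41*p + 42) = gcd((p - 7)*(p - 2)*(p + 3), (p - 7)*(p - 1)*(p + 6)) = p - 7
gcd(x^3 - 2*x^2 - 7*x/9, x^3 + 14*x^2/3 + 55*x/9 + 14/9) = x + 1/3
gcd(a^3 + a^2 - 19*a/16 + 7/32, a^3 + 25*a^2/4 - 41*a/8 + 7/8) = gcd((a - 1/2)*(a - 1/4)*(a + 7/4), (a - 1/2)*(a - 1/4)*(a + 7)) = a^2 - 3*a/4 + 1/8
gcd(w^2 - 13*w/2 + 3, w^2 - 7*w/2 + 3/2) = w - 1/2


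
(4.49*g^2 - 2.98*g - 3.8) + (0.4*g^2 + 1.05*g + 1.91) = 4.89*g^2 - 1.93*g - 1.89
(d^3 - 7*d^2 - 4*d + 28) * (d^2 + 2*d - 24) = d^5 - 5*d^4 - 42*d^3 + 188*d^2 + 152*d - 672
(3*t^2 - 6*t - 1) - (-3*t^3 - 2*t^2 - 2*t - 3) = 3*t^3 + 5*t^2 - 4*t + 2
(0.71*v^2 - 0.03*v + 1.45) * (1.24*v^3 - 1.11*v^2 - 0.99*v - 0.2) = 0.8804*v^5 - 0.8253*v^4 + 1.1284*v^3 - 1.7218*v^2 - 1.4295*v - 0.29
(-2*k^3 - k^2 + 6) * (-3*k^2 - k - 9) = 6*k^5 + 5*k^4 + 19*k^3 - 9*k^2 - 6*k - 54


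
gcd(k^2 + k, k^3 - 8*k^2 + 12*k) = k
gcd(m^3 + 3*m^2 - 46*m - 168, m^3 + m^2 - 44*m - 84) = m^2 - m - 42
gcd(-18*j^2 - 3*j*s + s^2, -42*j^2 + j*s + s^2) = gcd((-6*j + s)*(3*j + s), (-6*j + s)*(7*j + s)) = -6*j + s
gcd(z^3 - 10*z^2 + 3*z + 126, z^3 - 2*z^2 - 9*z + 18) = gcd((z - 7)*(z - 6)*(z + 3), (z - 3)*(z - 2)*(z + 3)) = z + 3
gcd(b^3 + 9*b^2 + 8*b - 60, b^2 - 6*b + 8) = b - 2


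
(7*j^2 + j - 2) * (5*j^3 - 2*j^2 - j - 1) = 35*j^5 - 9*j^4 - 19*j^3 - 4*j^2 + j + 2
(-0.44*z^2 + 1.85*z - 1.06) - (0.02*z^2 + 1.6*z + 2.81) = -0.46*z^2 + 0.25*z - 3.87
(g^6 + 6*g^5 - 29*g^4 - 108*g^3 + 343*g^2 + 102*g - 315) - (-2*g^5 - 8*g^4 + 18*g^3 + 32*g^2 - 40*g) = g^6 + 8*g^5 - 21*g^4 - 126*g^3 + 311*g^2 + 142*g - 315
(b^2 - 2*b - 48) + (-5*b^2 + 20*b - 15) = -4*b^2 + 18*b - 63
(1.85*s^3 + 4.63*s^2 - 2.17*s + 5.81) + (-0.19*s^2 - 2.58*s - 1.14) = 1.85*s^3 + 4.44*s^2 - 4.75*s + 4.67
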